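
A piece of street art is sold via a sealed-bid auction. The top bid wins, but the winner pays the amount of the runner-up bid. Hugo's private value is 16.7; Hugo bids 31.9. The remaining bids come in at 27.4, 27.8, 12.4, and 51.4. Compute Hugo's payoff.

Highest competing bid: 51.4.
Hugo's bid 31.9 is not the highest, so Hugo loses, pays nothing, and earns zero payoff.

0.0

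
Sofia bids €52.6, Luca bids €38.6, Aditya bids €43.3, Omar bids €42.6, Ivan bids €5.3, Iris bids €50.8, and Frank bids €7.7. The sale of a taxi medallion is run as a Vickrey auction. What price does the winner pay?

Bids in descending order: Sofia €52.6; Iris €50.8; Aditya €43.3; Omar €42.6; Luca €38.6; Frank €7.7; Ivan €5.3.
Sofia has the highest bid, so Sofia wins.
The second-highest bid is €50.8, so that is what Sofia pays.

The winner pays €50.8.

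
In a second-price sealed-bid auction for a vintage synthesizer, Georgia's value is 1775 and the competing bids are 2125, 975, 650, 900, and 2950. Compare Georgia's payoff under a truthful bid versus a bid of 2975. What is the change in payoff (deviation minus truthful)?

Change in payoff: -1175.

The highest competing bid is 2950.
Bidding truthfully at 1775: the top bid is 2950 (a rival), so Georgia loses. Payoff = 0.
Bidding 2975: Georgia has the top bid, wins, and pays the second-highest bid 2950. Payoff = 1775 − 2950 = -1175.
Change = -1175 − 0 = -1175.
This is the dominant-strategy logic: truthful bidding weakly beats any alternative.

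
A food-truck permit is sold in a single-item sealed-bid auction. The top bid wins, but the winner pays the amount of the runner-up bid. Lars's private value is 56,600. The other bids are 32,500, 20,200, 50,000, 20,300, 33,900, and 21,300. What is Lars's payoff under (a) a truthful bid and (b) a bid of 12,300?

(a) 6,600  (b) 0

The highest competing bid is 50,000.
Bidding truthfully at 56,600: Lars has the top bid, wins, and pays the second-highest bid 50,000. Payoff = 56,600 − 50,000 = 6,600.
Bidding 12,300: the top bid is 50,000 (a rival), so Lars loses. Payoff = 0.
This is the dominant-strategy logic: truthful bidding weakly beats any alternative.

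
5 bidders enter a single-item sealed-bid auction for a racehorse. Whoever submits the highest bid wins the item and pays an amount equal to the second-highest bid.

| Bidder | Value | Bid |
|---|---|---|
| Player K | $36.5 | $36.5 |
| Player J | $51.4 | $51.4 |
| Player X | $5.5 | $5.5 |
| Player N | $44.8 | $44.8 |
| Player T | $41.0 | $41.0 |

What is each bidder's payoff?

Ranking the bids: Player J $51.4 > Player N $44.8 > Player T $41.0 > Player K $36.5 > Player X $5.5.
Player J has the top bid and wins; the price is the second-highest bid, $44.8.
Player J's payoff = $51.4 − $44.8 = $6.6. All other bidders lose, so their payoff is 0.

Payoffs: Player K $0.0, Player J $6.6, Player X $0.0, Player N $0.0, Player T $0.0.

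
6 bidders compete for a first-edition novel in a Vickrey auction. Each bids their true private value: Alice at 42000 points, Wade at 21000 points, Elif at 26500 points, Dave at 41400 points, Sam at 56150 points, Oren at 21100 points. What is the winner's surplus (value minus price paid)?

Winner's surplus: 14150 points.

Bids in descending order: Sam 56150 points, then Alice 42000 points, then Dave 41400 points, then Elif 26500 points, then Oren 21100 points, then Wade 21000 points.
Sam wins with the top bid and pays the second-highest, 42000 points.
Surplus = 56150 points − 42000 points = 14150 points.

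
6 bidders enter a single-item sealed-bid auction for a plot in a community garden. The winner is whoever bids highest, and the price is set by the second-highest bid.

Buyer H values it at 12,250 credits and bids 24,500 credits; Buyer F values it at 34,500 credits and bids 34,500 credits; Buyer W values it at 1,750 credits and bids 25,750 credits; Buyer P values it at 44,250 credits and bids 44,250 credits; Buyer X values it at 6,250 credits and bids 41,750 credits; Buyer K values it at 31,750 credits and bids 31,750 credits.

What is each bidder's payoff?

Payoffs: Buyer H 0 credits, Buyer F 0 credits, Buyer W 0 credits, Buyer P 2,500 credits, Buyer X 0 credits, Buyer K 0 credits.

Sorted high to low: Buyer P 44,250 credits > Buyer X 41,750 credits > Buyer F 34,500 credits > Buyer K 31,750 credits > Buyer W 25,750 credits > Buyer H 24,500 credits.
Buyer P has the top bid and wins; the price is the second-highest bid, 41,750 credits.
Buyer P's payoff = 44,250 credits − 41,750 credits = 2,500 credits. All other bidders lose, so their payoff is 0.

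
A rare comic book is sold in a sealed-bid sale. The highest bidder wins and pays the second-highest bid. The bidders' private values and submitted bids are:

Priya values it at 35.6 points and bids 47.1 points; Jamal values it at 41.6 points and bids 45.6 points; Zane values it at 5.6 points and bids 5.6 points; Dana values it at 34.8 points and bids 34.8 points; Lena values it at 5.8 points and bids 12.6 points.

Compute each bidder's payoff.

Priya -10.0 points, Jamal 0.0 points, Zane 0.0 points, Dana 0.0 points, Lena 0.0 points.

Ranking the bids: Priya 47.1 points, then Jamal 45.6 points, then Dana 34.8 points, then Lena 12.6 points, then Zane 5.6 points.
Priya has the top bid and wins; the price is the second-highest bid, 45.6 points.
Priya's payoff = 35.6 points − 45.6 points = -10.0 points. All other bidders lose, so their payoff is 0.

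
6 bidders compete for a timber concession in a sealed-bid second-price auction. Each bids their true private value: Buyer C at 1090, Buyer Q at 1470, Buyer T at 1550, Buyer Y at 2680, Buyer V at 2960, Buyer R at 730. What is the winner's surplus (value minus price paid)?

Sorted high to low: Buyer V 2960, then Buyer Y 2680, then Buyer T 1550, then Buyer Q 1470, then Buyer C 1090, then Buyer R 730.
Buyer V wins with the top bid and pays the second-highest, 2680.
Surplus = 2960 − 2680 = 280.

Winner's surplus: 280.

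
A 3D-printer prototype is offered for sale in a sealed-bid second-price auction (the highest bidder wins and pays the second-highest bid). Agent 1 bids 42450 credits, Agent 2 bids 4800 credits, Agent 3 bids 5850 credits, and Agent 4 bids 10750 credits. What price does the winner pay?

Ranking the bids: Agent 1 42450 credits, then Agent 4 10750 credits, then Agent 3 5850 credits, then Agent 2 4800 credits.
Agent 1 is the highest bidder, so Agent 1 wins.
Under the second-price rule, the price is the second-highest bid: 10750 credits.

The winner pays 10750 credits.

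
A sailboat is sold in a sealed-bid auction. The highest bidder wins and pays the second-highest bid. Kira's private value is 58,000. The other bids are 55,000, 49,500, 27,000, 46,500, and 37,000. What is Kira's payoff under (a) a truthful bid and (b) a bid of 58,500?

The highest competing bid is 55,000.
Bidding truthfully at 58,000: Kira has the top bid, wins, and pays the second-highest bid 55,000. Payoff = 58,000 − 55,000 = 3,000.
Bidding 58,500: Kira has the top bid, wins, and pays the second-highest bid 55,000. Payoff = 58,000 − 55,000 = 3,000.
The bid only affects whether you win, not the price — here both bids land on the same side of the top rival bid, so the deviation is payoff-neutral.

(a) 3,000  (b) 3,000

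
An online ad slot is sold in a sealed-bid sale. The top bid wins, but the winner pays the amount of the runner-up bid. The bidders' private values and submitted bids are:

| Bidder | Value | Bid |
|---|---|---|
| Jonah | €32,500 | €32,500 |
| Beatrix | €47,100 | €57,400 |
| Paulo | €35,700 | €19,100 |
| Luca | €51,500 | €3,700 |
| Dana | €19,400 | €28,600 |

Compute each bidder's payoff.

Jonah €0, Beatrix €14,600, Paulo €0, Luca €0, Dana €0.

Bids in descending order: Beatrix €57,400, then Jonah €32,500, then Dana €28,600, then Paulo €19,100, then Luca €3,700.
Beatrix has the top bid and wins; the price is the second-highest bid, €32,500.
Beatrix's payoff = €47,100 − €32,500 = €14,600. All other bidders lose, so their payoff is 0.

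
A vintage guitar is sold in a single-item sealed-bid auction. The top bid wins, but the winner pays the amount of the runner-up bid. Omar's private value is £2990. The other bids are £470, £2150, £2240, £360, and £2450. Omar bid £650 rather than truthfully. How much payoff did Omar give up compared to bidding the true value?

The highest competing bid is £2450.
Bidding truthfully at £2990: Omar has the top bid, wins, and pays the second-highest bid £2450. Payoff = £2990 − £2450 = £540.
Bidding £650: the top bid is £2450 (a rival), so Omar loses. Payoff = £0.
Regret = truthful payoff − actual payoff = £540 − £0 = £540.
This is the dominant-strategy logic: truthful bidding weakly beats any alternative.

Regret: £540.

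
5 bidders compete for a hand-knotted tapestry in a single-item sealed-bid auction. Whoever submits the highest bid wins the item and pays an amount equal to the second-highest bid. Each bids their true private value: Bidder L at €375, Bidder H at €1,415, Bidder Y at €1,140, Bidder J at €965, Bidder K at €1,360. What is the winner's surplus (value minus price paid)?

Winner's surplus: €55.

Bids in descending order: Bidder H €1,415 > Bidder K €1,360 > Bidder Y €1,140 > Bidder J €965 > Bidder L €375.
Bidder H wins with the top bid and pays the second-highest, €1,360.
Surplus = €1,415 − €1,360 = €55.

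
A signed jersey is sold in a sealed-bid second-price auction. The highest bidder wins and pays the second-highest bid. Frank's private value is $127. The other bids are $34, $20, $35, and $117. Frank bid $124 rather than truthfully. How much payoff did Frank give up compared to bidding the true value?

$0

The highest competing bid is $117.
Bidding truthfully at $127: Frank has the top bid, wins, and pays the second-highest bid $117. Payoff = $127 − $117 = $10.
Bidding $124: Frank has the top bid, wins, and pays the second-highest bid $117. Payoff = $127 − $117 = $10.
Regret = truthful payoff − actual payoff = $10 − $10 = $0.
The bid only affects whether you win, not the price — here both bids land on the same side of the top rival bid, so the deviation is payoff-neutral.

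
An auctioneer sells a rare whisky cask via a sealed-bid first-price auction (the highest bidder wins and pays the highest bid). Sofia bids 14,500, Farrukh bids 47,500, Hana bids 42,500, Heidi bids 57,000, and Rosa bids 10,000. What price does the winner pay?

The winner pays 57,000.

Bids in descending order: Heidi 57,000; Farrukh 47,500; Hana 42,500; Sofia 14,500; Rosa 10,000.
Heidi is the highest bidder, so Heidi wins.
Under the first-price rule, the price is the highest bid: 57,000.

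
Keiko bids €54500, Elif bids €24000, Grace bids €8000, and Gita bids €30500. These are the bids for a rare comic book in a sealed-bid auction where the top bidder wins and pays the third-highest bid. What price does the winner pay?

The winner pays €24000.

Ordered from highest: Keiko €54500 > Gita €30500 > Elif €24000 > Grace €8000.
Keiko is the highest bidder, so Keiko wins.
Under the third-price rule, the price is the third-highest bid: €24000.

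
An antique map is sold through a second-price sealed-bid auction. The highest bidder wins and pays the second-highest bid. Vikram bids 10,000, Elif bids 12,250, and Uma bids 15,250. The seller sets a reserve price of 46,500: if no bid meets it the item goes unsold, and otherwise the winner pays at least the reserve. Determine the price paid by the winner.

Ordered from highest: Uma 15,250, then Elif 12,250, then Vikram 10,000.
The top bid 15,250 is below the reserve 46,500, so the item goes unsold and nothing is paid.

unsold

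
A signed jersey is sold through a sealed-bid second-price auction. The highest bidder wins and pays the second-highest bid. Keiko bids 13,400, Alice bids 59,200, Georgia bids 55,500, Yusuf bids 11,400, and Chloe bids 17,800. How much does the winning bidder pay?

Price paid: 55,500.

Sorted high to low: Alice 59,200 > Georgia 55,500 > Chloe 17,800 > Keiko 13,400 > Yusuf 11,400.
Alice has the highest bid, so Alice wins.
The second-highest bid is 55,500, so that is what Alice pays.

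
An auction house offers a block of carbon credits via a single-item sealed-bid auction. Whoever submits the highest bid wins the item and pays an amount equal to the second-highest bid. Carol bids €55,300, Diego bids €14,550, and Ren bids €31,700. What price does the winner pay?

Price paid: €31,700.

Sorted high to low: Carol €55,300 > Ren €31,700 > Diego €14,550.
Carol has the highest bid, so Carol wins.
The second-highest bid is €31,700, so that is what Carol pays.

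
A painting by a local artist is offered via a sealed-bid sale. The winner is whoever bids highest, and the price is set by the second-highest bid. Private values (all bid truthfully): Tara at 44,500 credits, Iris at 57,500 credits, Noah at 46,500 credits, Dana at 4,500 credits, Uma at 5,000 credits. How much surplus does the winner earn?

11,000 credits

Ranking the bids: Iris 57,500 credits > Noah 46,500 credits > Tara 44,500 credits > Uma 5,000 credits > Dana 4,500 credits.
Iris wins with the top bid and pays the second-highest, 46,500 credits.
Surplus = 57,500 credits − 46,500 credits = 11,000 credits.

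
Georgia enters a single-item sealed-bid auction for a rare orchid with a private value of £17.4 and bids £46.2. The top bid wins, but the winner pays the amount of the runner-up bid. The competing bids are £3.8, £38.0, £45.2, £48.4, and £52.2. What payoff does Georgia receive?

Payoff = £0.0.

Highest competing bid: £52.2.
Georgia's bid £46.2 is not the highest, so Georgia loses, pays nothing, and earns zero payoff.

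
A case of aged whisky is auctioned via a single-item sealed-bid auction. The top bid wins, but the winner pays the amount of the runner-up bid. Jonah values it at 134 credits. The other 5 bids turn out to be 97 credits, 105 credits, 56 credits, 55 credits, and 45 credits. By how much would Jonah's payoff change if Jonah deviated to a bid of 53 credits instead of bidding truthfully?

Payoff change: -29 credits.

The highest competing bid is 105 credits.
Bidding truthfully at 134 credits: Jonah has the top bid, wins, and pays the second-highest bid 105 credits. Payoff = 134 credits − 105 credits = 29 credits.
Bidding 53 credits: the top bid is 105 credits (a rival), so Jonah loses. Payoff = 0 credits.
Change = 0 credits − 29 credits = -29 credits.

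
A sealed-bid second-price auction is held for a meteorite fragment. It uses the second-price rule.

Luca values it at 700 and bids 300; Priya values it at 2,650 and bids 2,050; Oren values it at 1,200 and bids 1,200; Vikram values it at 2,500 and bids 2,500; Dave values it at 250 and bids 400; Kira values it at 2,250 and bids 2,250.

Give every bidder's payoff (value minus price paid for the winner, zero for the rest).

Ranking the bids: Vikram 2,500 > Kira 2,250 > Priya 2,050 > Oren 1,200 > Dave 400 > Luca 300.
Vikram has the top bid and wins; the price is the second-highest bid, 2,250.
Vikram's payoff = 2,500 − 2,250 = 250. All other bidders lose, so their payoff is 0.

Luca 0, Priya 0, Oren 0, Vikram 250, Dave 0, Kira 0.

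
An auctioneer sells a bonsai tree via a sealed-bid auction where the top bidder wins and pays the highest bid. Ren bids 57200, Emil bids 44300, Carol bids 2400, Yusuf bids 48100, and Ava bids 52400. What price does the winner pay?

Price paid: 57200.

Bids in descending order: Ren 57200, then Ava 52400, then Yusuf 48100, then Emil 44300, then Carol 2400.
Ren is the highest bidder, so Ren wins.
Under the first-price rule, the price is the highest bid: 57200.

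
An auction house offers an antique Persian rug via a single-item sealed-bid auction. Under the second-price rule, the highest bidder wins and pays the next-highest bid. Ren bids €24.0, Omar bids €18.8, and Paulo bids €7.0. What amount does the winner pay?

Sorted high to low: Ren €24.0, then Omar €18.8, then Paulo €7.0.
Ren has the highest bid, so Ren wins.
The second-highest bid is €18.8, so that is what Ren pays.

Price paid: €18.8.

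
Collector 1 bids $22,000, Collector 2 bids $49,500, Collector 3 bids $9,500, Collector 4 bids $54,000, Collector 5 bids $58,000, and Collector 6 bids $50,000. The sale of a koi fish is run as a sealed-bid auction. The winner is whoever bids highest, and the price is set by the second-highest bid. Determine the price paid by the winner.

The winner pays $54,000.

Ordered from highest: Collector 5 $58,000 > Collector 4 $54,000 > Collector 6 $50,000 > Collector 2 $49,500 > Collector 1 $22,000 > Collector 3 $9,500.
Collector 5 has the highest bid, so Collector 5 wins.
The second-highest bid is $54,000, so that is what Collector 5 pays.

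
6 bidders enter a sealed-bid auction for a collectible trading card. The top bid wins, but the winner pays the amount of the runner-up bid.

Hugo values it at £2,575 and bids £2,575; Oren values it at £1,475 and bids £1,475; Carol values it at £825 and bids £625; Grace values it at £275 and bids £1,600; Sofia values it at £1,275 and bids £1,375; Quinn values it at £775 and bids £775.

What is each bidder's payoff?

Bids in descending order: Hugo £2,575; Grace £1,600; Oren £1,475; Sofia £1,375; Quinn £775; Carol £625.
Hugo has the top bid and wins; the price is the second-highest bid, £1,600.
Hugo's payoff = £2,575 − £1,600 = £975. All other bidders lose, so their payoff is 0.

Hugo £975, Oren £0, Carol £0, Grace £0, Sofia £0, Quinn £0.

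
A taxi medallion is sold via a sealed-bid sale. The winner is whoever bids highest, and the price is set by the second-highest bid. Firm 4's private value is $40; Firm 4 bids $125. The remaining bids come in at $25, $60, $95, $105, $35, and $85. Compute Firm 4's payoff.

Payoff = -$65.

Highest competing bid: $105.
Firm 4's bid $125 is the highest overall, so Firm 4 wins and pays the second-highest bid, $105.
Payoff = value − price = $40 − $105 = -$65.
Overbidding won the item at a price above value — truthful bidding would have avoided this loss.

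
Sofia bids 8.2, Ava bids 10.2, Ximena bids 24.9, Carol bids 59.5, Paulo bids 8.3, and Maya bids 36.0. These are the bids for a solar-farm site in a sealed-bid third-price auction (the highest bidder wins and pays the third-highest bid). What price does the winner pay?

24.9

Bids in descending order: Carol 59.5; Maya 36.0; Ximena 24.9; Ava 10.2; Paulo 8.3; Sofia 8.2.
Carol is the highest bidder, so Carol wins.
Under the third-price rule, the price is the third-highest bid: 24.9.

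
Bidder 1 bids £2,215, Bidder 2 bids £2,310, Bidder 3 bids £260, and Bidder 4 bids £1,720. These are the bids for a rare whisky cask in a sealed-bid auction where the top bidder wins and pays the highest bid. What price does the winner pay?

£2,310

Ordered from highest: Bidder 2 £2,310 > Bidder 1 £2,215 > Bidder 4 £1,720 > Bidder 3 £260.
Bidder 2 is the highest bidder, so Bidder 2 wins.
Under the first-price rule, the price is the highest bid: £2,310.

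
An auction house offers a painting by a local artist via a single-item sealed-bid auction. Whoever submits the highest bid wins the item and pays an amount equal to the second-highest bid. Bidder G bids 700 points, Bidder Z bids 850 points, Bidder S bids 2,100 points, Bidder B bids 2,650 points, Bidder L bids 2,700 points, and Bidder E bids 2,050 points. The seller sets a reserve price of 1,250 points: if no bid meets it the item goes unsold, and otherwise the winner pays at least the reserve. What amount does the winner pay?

The winner pays 2,650 points.

Ranking the bids: Bidder L 2,700 points > Bidder B 2,650 points > Bidder S 2,100 points > Bidder E 2,050 points > Bidder Z 850 points > Bidder G 700 points.
Bidder L has the highest bid, so Bidder L wins.
The second-highest bid is 2,650 points, which exceeds the reserve, so that sets the price.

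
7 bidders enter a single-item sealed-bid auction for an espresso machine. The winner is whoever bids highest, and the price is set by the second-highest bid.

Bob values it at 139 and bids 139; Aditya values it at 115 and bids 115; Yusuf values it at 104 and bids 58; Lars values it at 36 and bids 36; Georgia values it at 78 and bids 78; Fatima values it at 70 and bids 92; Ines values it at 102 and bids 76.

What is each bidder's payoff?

Sorted high to low: Bob 139 > Aditya 115 > Fatima 92 > Georgia 78 > Ines 76 > Yusuf 58 > Lars 36.
Bob has the top bid and wins; the price is the second-highest bid, 115.
Bob's payoff = 139 − 115 = 24. All other bidders lose, so their payoff is 0.

Payoffs: Bob 24, Aditya 0, Yusuf 0, Lars 0, Georgia 0, Fatima 0, Ines 0.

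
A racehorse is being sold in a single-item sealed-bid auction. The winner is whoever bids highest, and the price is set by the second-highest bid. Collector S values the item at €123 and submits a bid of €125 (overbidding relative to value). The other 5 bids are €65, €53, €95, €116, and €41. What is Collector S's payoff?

Highest competing bid: €116.
Collector S's bid €125 is the highest overall, so Collector S wins and pays the second-highest bid, €116.
Payoff = value − price = €123 − €116 = €7.

Collector S's payoff: €7.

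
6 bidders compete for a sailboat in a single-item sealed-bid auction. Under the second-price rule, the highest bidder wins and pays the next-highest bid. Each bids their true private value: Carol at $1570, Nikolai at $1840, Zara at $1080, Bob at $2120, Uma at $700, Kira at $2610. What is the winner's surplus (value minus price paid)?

Sorted high to low: Kira $2610, then Bob $2120, then Nikolai $1840, then Carol $1570, then Zara $1080, then Uma $700.
Kira wins with the top bid and pays the second-highest, $2120.
Surplus = $2610 − $2120 = $490.

Winner's surplus: $490.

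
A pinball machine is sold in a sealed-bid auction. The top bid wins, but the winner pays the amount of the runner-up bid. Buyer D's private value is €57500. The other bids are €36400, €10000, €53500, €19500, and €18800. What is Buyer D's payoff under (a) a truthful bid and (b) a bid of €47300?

The highest competing bid is €53500.
Bidding truthfully at €57500: Buyer D has the top bid, wins, and pays the second-highest bid €53500. Payoff = €57500 − €53500 = €4000.
Bidding €47300: the top bid is €53500 (a rival), so Buyer D loses. Payoff = €0.

(a) €4000  (b) €0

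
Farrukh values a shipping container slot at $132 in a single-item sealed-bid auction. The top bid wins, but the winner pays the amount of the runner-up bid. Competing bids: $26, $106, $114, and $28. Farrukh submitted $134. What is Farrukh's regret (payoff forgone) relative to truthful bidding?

The highest competing bid is $114.
Bidding truthfully at $132: Farrukh has the top bid, wins, and pays the second-highest bid $114. Payoff = $132 − $114 = $18.
Bidding $134: Farrukh has the top bid, wins, and pays the second-highest bid $114. Payoff = $132 − $114 = $18.
Regret = truthful payoff − actual payoff = $18 − $18 = $0.

$0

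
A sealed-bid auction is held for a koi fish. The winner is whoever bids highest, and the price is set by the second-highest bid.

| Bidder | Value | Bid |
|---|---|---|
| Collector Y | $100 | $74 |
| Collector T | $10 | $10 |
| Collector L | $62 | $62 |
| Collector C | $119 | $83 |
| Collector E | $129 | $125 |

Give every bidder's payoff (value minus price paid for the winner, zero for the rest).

Payoffs: Collector Y $0, Collector T $0, Collector L $0, Collector C $0, Collector E $46.

Bids in descending order: Collector E $125 > Collector C $83 > Collector Y $74 > Collector L $62 > Collector T $10.
Collector E has the top bid and wins; the price is the second-highest bid, $83.
Collector E's payoff = $129 − $83 = $46. All other bidders lose, so their payoff is 0.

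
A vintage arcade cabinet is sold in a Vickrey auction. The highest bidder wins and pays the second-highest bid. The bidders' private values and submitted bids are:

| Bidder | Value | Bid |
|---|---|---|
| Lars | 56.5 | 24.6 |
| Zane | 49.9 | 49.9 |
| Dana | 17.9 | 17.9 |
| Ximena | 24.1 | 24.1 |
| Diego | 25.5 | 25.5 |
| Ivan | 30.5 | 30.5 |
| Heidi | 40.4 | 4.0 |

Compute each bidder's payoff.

Lars 0.0, Zane 19.4, Dana 0.0, Ximena 0.0, Diego 0.0, Ivan 0.0, Heidi 0.0.

Sorted high to low: Zane 49.9 > Ivan 30.5 > Diego 25.5 > Lars 24.6 > Ximena 24.1 > Dana 17.9 > Heidi 4.0.
Zane has the top bid and wins; the price is the second-highest bid, 30.5.
Zane's payoff = 49.9 − 30.5 = 19.4. All other bidders lose, so their payoff is 0.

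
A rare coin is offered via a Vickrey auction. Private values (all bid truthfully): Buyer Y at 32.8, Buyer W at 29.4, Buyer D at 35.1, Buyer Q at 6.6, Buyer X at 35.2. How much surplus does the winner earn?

Bids in descending order: Buyer X 35.2; Buyer D 35.1; Buyer Y 32.8; Buyer W 29.4; Buyer Q 6.6.
Buyer X wins with the top bid and pays the second-highest, 35.1.
Surplus = 35.2 − 35.1 = 0.1.

Surplus = 0.1.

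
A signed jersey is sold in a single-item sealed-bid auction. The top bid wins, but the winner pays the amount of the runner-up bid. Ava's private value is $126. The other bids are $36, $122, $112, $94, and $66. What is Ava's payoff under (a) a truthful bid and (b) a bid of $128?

The highest competing bid is $122.
Bidding truthfully at $126: Ava has the top bid, wins, and pays the second-highest bid $122. Payoff = $126 − $122 = $4.
Bidding $128: Ava has the top bid, wins, and pays the second-highest bid $122. Payoff = $126 − $122 = $4.
The bid only affects whether you win, not the price — here both bids land on the same side of the top rival bid, so the deviation is payoff-neutral.

Truthful: $4; alternative: $4.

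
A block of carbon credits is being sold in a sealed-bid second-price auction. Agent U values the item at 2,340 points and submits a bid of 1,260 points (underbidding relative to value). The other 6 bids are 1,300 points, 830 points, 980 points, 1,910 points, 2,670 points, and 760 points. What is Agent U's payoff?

0 points

Highest competing bid: 2,670 points.
Agent U's bid 1,260 points is not the highest, so Agent U loses, pays nothing, and earns zero payoff.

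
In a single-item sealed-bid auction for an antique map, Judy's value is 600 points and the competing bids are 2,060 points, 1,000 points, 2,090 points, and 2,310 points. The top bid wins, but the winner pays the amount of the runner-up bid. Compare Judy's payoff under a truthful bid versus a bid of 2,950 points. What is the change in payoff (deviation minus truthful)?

Change in payoff: -1,710 points.

The highest competing bid is 2,310 points.
Bidding truthfully at 600 points: the top bid is 2,310 points (a rival), so Judy loses. Payoff = 0 points.
Bidding 2,950 points: Judy has the top bid, wins, and pays the second-highest bid 2,310 points. Payoff = 600 points − 2,310 points = -1,710 points.
Change = -1,710 points − 0 points = -1,710 points.
This is the dominant-strategy logic: truthful bidding weakly beats any alternative.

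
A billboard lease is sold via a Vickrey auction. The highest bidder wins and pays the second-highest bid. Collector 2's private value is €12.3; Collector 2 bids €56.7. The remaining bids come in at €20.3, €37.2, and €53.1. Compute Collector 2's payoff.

Highest competing bid: €53.1.
Collector 2's bid €56.7 is the highest overall, so Collector 2 wins and pays the second-highest bid, €53.1.
Payoff = value − price = €12.3 − €53.1 = -€40.8.
Overbidding won the item at a price above value — truthful bidding would have avoided this loss.

-€40.8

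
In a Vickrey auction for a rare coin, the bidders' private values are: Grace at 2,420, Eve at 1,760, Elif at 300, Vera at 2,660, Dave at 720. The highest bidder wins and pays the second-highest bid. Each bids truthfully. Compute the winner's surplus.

Sorted high to low: Vera 2,660, then Grace 2,420, then Eve 1,760, then Dave 720, then Elif 300.
Vera wins with the top bid and pays the second-highest, 2,420.
Surplus = 2,660 − 2,420 = 240.

Winner's surplus: 240.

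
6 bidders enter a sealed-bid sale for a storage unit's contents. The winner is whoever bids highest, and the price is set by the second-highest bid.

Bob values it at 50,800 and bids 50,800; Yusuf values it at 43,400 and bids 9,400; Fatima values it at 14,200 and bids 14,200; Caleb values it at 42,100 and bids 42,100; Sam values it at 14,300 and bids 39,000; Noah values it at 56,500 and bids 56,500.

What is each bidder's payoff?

Sorted high to low: Noah 56,500 > Bob 50,800 > Caleb 42,100 > Sam 39,000 > Fatima 14,200 > Yusuf 9,400.
Noah has the top bid and wins; the price is the second-highest bid, 50,800.
Noah's payoff = 56,500 − 50,800 = 5,700. All other bidders lose, so their payoff is 0.

Payoffs: Bob 0, Yusuf 0, Fatima 0, Caleb 0, Sam 0, Noah 5,700.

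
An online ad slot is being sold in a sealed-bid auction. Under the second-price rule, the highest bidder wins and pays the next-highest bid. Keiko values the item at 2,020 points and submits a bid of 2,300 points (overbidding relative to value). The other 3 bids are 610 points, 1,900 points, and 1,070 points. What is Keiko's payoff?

Keiko's payoff: 120 points.

Highest competing bid: 1,900 points.
Keiko's bid 2,300 points is the highest overall, so Keiko wins and pays the second-highest bid, 1,900 points.
Payoff = value − price = 2,020 points − 1,900 points = 120 points.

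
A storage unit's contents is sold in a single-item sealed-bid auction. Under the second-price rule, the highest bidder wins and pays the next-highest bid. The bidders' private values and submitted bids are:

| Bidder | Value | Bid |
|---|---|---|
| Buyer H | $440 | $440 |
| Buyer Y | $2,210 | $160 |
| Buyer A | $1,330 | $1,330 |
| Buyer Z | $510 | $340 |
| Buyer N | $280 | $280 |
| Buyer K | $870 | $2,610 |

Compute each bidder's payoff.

Payoffs: Buyer H $0, Buyer Y $0, Buyer A $0, Buyer Z $0, Buyer N $0, Buyer K -$460.

Ordered from highest: Buyer K $2,610 > Buyer A $1,330 > Buyer H $440 > Buyer Z $340 > Buyer N $280 > Buyer Y $160.
Buyer K has the top bid and wins; the price is the second-highest bid, $1,330.
Buyer K's payoff = $870 − $1,330 = -$460. All other bidders lose, so their payoff is 0.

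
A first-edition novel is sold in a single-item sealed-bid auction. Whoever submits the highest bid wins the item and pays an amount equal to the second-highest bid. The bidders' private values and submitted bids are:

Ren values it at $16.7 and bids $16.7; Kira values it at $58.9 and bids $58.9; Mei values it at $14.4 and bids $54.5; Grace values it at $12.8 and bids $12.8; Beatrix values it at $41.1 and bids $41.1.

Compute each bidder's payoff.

Sorted high to low: Kira $58.9; Mei $54.5; Beatrix $41.1; Ren $16.7; Grace $12.8.
Kira has the top bid and wins; the price is the second-highest bid, $54.5.
Kira's payoff = $58.9 − $54.5 = $4.4. All other bidders lose, so their payoff is 0.

Payoffs: Ren $0.0, Kira $4.4, Mei $0.0, Grace $0.0, Beatrix $0.0.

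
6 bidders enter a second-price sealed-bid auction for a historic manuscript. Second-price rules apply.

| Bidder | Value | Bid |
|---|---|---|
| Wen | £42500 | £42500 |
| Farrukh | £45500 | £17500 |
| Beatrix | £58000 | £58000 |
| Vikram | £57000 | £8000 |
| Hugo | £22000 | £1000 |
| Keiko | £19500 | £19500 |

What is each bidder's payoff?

Payoffs: Wen £0, Farrukh £0, Beatrix £15500, Vikram £0, Hugo £0, Keiko £0.

Ordered from highest: Beatrix £58000; Wen £42500; Keiko £19500; Farrukh £17500; Vikram £8000; Hugo £1000.
Beatrix has the top bid and wins; the price is the second-highest bid, £42500.
Beatrix's payoff = £58000 − £42500 = £15500. All other bidders lose, so their payoff is 0.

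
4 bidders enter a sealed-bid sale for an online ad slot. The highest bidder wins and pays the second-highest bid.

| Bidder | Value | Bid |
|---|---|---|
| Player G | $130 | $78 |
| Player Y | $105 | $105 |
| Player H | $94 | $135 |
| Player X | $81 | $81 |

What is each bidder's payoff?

Player G $0, Player Y $0, Player H -$11, Player X $0.

Bids in descending order: Player H $135 > Player Y $105 > Player X $81 > Player G $78.
Player H has the top bid and wins; the price is the second-highest bid, $105.
Player H's payoff = $94 − $105 = -$11. All other bidders lose, so their payoff is 0.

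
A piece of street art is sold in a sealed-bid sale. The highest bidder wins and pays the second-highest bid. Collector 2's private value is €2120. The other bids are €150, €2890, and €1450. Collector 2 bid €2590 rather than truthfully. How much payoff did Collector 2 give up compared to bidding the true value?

€0

The highest competing bid is €2890.
Bidding truthfully at €2120: the top bid is €2890 (a rival), so Collector 2 loses. Payoff = €0.
Bidding €2590: the top bid is €2890 (a rival), so Collector 2 loses. Payoff = €0.
Regret = truthful payoff − actual payoff = €0 − €0 = €0.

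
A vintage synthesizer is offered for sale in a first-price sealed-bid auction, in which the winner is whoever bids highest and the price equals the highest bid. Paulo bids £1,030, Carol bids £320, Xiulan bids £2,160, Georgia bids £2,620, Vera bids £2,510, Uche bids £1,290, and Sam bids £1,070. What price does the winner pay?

The winner pays £2,620.

Bids in descending order: Georgia £2,620, then Vera £2,510, then Xiulan £2,160, then Uche £1,290, then Sam £1,070, then Paulo £1,030, then Carol £320.
Georgia is the highest bidder, so Georgia wins.
Under the first-price rule, the price is the highest bid: £2,620.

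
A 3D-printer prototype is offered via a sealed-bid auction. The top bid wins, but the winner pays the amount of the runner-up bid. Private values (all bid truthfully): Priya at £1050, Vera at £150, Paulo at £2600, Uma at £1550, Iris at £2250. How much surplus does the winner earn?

Ordered from highest: Paulo £2600 > Iris £2250 > Uma £1550 > Priya £1050 > Vera £150.
Paulo wins with the top bid and pays the second-highest, £2250.
Surplus = £2600 − £2250 = £350.

£350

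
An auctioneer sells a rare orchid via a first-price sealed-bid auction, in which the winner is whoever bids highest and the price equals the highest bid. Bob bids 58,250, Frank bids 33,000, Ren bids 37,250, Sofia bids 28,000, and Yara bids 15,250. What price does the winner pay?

Sorted high to low: Bob 58,250; Ren 37,250; Frank 33,000; Sofia 28,000; Yara 15,250.
Bob is the highest bidder, so Bob wins.
Under the first-price rule, the price is the highest bid: 58,250.

58,250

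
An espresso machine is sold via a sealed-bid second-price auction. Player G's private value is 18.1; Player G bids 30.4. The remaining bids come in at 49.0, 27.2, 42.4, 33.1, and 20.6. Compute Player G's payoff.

Highest competing bid: 49.0.
Player G's bid 30.4 is not the highest, so Player G loses, pays nothing, and earns zero payoff.

0.0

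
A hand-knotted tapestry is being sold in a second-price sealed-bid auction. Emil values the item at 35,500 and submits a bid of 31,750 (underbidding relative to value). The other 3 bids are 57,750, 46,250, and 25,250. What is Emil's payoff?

Highest competing bid: 57,750.
Emil's bid 31,750 is not the highest, so Emil loses, pays nothing, and earns zero payoff.

0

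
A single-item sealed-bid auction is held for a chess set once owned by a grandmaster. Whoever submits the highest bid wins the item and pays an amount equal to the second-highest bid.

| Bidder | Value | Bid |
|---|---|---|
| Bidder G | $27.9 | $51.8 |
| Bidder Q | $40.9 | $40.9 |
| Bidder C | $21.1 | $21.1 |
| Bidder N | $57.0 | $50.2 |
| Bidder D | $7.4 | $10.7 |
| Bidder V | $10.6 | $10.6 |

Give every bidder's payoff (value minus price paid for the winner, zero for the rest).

Bidder G -$22.3, Bidder Q $0.0, Bidder C $0.0, Bidder N $0.0, Bidder D $0.0, Bidder V $0.0.

Ranking the bids: Bidder G $51.8 > Bidder N $50.2 > Bidder Q $40.9 > Bidder C $21.1 > Bidder D $10.7 > Bidder V $10.6.
Bidder G has the top bid and wins; the price is the second-highest bid, $50.2.
Bidder G's payoff = $27.9 − $50.2 = -$22.3. All other bidders lose, so their payoff is 0.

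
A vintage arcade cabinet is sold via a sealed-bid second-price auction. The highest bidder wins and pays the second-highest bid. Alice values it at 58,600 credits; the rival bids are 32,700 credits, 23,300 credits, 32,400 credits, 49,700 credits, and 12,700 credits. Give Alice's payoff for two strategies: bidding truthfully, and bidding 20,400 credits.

The highest competing bid is 49,700 credits.
Bidding truthfully at 58,600 credits: Alice has the top bid, wins, and pays the second-highest bid 49,700 credits. Payoff = 58,600 credits − 49,700 credits = 8,900 credits.
Bidding 20,400 credits: the top bid is 49,700 credits (a rival), so Alice loses. Payoff = 0 credits.
Deviating from a truthful bid can only lose payoff in a second-price auction — never gain.

(a) 8,900 credits  (b) 0 credits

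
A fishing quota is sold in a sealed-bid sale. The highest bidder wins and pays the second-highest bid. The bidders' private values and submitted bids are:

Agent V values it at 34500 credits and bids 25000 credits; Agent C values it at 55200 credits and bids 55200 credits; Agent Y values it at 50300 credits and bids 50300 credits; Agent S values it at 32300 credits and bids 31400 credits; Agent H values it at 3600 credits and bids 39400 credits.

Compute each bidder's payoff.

Bids in descending order: Agent C 55200 credits; Agent Y 50300 credits; Agent H 39400 credits; Agent S 31400 credits; Agent V 25000 credits.
Agent C has the top bid and wins; the price is the second-highest bid, 50300 credits.
Agent C's payoff = 55200 credits − 50300 credits = 4900 credits. All other bidders lose, so their payoff is 0.

Payoffs: Agent V 0 credits, Agent C 4900 credits, Agent Y 0 credits, Agent S 0 credits, Agent H 0 credits.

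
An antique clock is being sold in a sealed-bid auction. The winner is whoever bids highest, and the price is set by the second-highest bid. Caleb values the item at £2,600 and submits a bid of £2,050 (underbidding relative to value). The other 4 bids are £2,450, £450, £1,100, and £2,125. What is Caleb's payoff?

Payoff = £0.

Highest competing bid: £2,450.
Caleb's bid £2,050 is not the highest, so Caleb loses, pays nothing, and earns zero payoff.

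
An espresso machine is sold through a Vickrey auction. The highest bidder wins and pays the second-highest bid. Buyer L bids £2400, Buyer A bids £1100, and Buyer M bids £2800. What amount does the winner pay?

Bids in descending order: Buyer M £2800 > Buyer L £2400 > Buyer A £1100.
Buyer M has the highest bid, so Buyer M wins.
The second-highest bid is £2400, so that is what Buyer M pays.

The winner pays £2400.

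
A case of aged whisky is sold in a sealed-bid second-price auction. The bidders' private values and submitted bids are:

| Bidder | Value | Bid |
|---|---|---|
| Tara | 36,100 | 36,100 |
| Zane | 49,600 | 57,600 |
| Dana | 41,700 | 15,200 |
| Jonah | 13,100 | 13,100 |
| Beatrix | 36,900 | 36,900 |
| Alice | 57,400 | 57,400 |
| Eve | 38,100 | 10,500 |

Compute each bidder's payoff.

Payoffs: Tara 0, Zane -7,800, Dana 0, Jonah 0, Beatrix 0, Alice 0, Eve 0.

Ordered from highest: Zane 57,600; Alice 57,400; Beatrix 36,900; Tara 36,100; Dana 15,200; Jonah 13,100; Eve 10,500.
Zane has the top bid and wins; the price is the second-highest bid, 57,400.
Zane's payoff = 49,600 − 57,400 = -7,800. All other bidders lose, so their payoff is 0.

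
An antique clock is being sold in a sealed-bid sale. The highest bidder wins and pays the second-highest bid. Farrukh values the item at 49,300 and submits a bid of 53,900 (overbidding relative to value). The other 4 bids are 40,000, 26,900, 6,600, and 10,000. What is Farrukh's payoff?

Payoff = 9,300.

Highest competing bid: 40,000.
Farrukh's bid 53,900 is the highest overall, so Farrukh wins and pays the second-highest bid, 40,000.
Payoff = value − price = 49,300 − 40,000 = 9,300.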